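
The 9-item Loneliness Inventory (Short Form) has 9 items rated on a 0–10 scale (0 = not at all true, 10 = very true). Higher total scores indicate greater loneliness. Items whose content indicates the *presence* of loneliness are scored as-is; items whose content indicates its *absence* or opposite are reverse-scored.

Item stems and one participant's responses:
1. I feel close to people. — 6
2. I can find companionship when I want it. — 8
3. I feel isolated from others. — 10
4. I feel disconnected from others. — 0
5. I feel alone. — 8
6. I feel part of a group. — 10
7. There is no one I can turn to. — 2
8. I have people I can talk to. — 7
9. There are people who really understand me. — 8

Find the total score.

31

Items 1, 2, 6, 8, 9 describe the absence/opposite of loneliness → reverse-score.
reverse-coded value = 10 − response.
  item 1: 10 − 6 = 4
  item 2: 10 − 8 = 2
  item 3: 10
  item 4: 0
  item 5: 8
  item 6: 10 − 10 = 0
  item 7: 2
  item 8: 10 − 7 = 3
  item 9: 10 − 8 = 2
Total = 4 + 2 + 10 + 0 + 8 + 0 + 2 + 3 + 2 = 31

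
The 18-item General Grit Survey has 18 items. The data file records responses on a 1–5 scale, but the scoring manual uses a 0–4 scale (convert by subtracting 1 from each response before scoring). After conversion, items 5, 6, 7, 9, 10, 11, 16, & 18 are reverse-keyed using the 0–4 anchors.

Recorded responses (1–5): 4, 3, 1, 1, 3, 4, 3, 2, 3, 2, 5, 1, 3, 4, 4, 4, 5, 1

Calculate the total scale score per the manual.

Convert to 0–4: 3, 2, 0, 0, 2, 3, 2, 1, 2, 1, 4, 0, 2, 3, 3, 3, 4, 0
Reverse-coded (reverse-coded value = 4 − response):
  item 5: 4 − 2 = 2
  item 6: 4 − 3 = 1
  item 7: 4 − 2 = 2
  item 9: 4 − 2 = 2
  item 10: 4 − 1 = 3
  item 11: 4 − 4 = 0
  item 16: 4 − 3 = 1
  item 18: 4 − 0 = 4
Scored: 3, 2, 0, 0, 2, 1, 2, 1, 2, 3, 0, 0, 2, 3, 3, 1, 4, 4
Total = 33

33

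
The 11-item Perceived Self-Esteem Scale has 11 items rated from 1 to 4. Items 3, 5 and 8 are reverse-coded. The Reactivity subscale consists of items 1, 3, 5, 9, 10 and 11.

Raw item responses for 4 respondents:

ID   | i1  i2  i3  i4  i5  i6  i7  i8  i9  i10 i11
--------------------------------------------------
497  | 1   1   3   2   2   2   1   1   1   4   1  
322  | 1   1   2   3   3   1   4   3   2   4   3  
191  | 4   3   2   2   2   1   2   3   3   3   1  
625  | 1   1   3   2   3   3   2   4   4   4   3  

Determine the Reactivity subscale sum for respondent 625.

Respondent 625 raw: 1, 1, 3, 2, 3, 3, 2, 4, 4, 4, 3.
Reactivity items: 1, 3, 5, 9, 10, 11.
Reverse-coded (reversed = (1+4) − raw = 5 − raw):
  item 1: 1
  item 3: 5 − 3 = 2
  item 5: 5 − 3 = 2
  item 9: 4
  item 10: 4
  item 11: 3
Sum = 1 + 2 + 2 + 4 + 4 + 3 = 16

16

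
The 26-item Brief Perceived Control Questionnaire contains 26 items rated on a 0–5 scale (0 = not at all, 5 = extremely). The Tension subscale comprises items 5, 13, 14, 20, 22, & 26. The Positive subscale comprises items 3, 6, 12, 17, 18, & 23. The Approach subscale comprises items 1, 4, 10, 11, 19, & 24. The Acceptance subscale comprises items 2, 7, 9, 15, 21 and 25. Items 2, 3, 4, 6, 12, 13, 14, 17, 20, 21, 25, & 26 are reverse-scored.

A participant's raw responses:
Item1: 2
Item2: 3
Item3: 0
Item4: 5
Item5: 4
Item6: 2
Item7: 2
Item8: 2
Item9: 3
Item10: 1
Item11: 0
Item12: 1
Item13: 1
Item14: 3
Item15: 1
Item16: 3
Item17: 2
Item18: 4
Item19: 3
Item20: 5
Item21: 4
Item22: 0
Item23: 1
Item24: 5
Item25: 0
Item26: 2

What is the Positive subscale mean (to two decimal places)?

3.33

Positive items: 3, 6, 12, 17, 18, 23.
Of these, items 3, 6, 12, and 17 are reverse-scored; on a 0–5 scale, reversed = 5 − raw.
  item 3: 5 − 0 = 5
  item 6: 5 − 2 = 3
  item 12: 5 − 1 = 4
  item 17: 5 − 2 = 3
  item 18: 4
  item 23: 1
Sum = 5 + 3 + 4 + 3 + 4 + 1 = 20
Mean = 20 / 6 = 3.33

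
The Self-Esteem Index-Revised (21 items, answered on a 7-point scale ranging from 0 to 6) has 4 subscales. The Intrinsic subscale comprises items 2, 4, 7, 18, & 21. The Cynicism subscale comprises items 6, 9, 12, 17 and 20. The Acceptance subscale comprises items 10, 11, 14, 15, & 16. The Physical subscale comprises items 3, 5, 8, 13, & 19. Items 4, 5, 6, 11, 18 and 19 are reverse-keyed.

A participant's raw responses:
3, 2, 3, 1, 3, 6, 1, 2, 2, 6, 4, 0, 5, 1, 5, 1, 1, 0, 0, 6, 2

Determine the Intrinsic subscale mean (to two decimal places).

Intrinsic items: 2, 4, 7, 18, 21.
Of these, items 4 & 18 are reverse-keyed; on a 0–6 scale, reversed = 6 − raw.
  item 2: 2
  item 4: 6 − 1 = 5
  item 7: 1
  item 18: 6 − 0 = 6
  item 21: 2
Sum = 2 + 5 + 1 + 6 + 2 = 16
Mean = 16 / 5 = 3.20

3.20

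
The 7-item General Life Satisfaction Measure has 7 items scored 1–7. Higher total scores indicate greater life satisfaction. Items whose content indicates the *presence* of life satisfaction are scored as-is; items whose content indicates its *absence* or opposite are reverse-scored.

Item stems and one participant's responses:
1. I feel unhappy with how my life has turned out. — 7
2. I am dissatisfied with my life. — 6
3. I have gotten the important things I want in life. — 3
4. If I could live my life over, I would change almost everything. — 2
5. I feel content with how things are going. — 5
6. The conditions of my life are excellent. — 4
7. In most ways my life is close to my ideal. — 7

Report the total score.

Items 1, 2, 4 describe the absence/opposite of life satisfaction → reverse-score.
on a 1–7 scale, reversed = 8 − raw.
  item 1: 8 − 7 = 1
  item 2: 8 − 6 = 2
  item 3: 3
  item 4: 8 − 2 = 6
  item 5: 5
  item 6: 4
  item 7: 7
Total = 1 + 2 + 3 + 6 + 5 + 4 + 7 = 28

28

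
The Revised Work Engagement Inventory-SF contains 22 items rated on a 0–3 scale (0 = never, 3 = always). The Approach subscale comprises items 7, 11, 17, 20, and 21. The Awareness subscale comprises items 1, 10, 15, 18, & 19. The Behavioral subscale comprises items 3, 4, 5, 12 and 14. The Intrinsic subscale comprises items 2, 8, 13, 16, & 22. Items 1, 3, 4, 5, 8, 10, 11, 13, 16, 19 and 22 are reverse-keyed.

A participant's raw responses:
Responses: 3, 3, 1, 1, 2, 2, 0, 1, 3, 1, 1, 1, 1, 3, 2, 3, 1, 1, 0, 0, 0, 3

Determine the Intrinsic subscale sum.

7

Intrinsic items: 2, 8, 13, 16, 22.
Of these, items 8, 13, 16 and 22 are reverse-keyed; on a 0–3 scale, reversed = 3 − raw.
  item 2: 3
  item 8: 3 − 1 = 2
  item 13: 3 − 1 = 2
  item 16: 3 − 3 = 0
  item 22: 3 − 3 = 0
Sum = 3 + 2 + 2 + 0 + 0 = 7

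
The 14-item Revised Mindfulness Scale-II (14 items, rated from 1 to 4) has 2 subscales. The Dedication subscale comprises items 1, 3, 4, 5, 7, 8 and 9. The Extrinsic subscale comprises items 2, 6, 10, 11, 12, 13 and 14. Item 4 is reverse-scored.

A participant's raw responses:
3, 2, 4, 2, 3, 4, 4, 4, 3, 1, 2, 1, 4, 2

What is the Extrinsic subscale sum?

16

Extrinsic items: 2, 6, 10, 11, 12, 13, 14.
  item 2: 2
  item 6: 4
  item 10: 1
  item 11: 2
  item 12: 1
  item 13: 4
  item 14: 2
Sum = 2 + 4 + 1 + 2 + 1 + 4 + 2 = 16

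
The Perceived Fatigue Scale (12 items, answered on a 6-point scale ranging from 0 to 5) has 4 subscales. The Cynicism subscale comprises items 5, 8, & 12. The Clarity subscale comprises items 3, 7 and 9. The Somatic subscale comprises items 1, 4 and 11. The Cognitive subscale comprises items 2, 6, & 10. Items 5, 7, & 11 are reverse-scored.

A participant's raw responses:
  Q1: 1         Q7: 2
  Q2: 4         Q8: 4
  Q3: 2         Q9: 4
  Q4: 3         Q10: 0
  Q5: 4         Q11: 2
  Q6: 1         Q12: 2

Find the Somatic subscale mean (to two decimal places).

Somatic items: 1, 4, 11.
Of these, item 11 is reverse-scored; reverse-coded value = 5 − response.
  item 1: 1
  item 4: 3
  item 11: 5 − 2 = 3
Sum = 1 + 3 + 3 = 7
Mean = 7 / 3 = 2.33

2.33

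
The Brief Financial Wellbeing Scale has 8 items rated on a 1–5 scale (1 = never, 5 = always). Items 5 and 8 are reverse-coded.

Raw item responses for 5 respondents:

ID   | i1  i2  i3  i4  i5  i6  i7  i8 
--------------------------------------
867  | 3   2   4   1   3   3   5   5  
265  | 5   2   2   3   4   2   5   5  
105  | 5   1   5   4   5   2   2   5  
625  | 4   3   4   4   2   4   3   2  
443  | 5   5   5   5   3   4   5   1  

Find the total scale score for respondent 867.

22

Respondent 867 raw: 3, 2, 4, 1, 3, 3, 5, 5.
Reverse-coded (reversed = (1+5) − raw = 6 − raw):
  item 1: 3
  item 2: 2
  item 3: 4
  item 4: 1
  item 5: 6 − 3 = 3
  item 6: 3
  item 7: 5
  item 8: 6 − 5 = 1
Sum = 3 + 2 + 4 + 1 + 3 + 3 + 5 + 1 = 22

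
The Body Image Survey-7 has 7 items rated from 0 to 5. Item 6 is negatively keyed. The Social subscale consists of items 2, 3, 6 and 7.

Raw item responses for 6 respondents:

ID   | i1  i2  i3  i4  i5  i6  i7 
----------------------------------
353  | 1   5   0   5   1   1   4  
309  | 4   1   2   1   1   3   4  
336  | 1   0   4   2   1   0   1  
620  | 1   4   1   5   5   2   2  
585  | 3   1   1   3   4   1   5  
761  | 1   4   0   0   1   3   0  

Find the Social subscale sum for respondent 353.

Respondent 353 raw: 1, 5, 0, 5, 1, 1, 4.
Social items: 2, 3, 6, 7.
Reverse-coded (on a 0–5 scale, reversed = 5 − raw):
  item 2: 5
  item 3: 0
  item 6: 5 − 1 = 4
  item 7: 4
Sum = 5 + 0 + 4 + 4 = 13

13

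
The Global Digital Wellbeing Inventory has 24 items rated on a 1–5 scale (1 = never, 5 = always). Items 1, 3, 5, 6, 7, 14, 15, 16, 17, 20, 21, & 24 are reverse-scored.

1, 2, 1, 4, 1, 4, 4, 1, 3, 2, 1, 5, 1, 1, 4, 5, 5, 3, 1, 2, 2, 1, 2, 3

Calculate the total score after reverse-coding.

Reversing items 1, 3, 5, 6, 7, 14, 15, 16, 17, 20, 21, & 24 with 6 − raw:
Total = (6−1) + 2 + (6−1) + 4 + (6−1) + (6−4) + (6−4) + 1 + 3 + 2 + 1 + 5 + 1 + (6−1) + (6−4) + (6−5) + (6−5) + 3 + 1 + (6−2) + (6−2) + 1 + 2 + (6−3)
      = 5 + 2 + 5 + 4 + 5 + 2 + 2 + 1 + 3 + 2 + 1 + 5 + 1 + 5 + 2 + 1 + 1 + 3 + 1 + 4 + 4 + 1 + 2 + 3 = 65

65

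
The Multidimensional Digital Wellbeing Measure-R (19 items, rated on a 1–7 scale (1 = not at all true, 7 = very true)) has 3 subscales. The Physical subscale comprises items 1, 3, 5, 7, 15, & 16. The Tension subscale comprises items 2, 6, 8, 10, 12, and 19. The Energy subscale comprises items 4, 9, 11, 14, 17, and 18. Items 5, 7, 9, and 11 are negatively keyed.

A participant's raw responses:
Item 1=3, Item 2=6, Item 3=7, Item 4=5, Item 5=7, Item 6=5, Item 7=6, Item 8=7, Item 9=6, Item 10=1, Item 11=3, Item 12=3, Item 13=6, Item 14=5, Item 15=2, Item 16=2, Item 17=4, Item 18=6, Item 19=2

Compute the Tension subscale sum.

Tension items: 2, 6, 8, 10, 12, 19.
  item 2: 6
  item 6: 5
  item 8: 7
  item 10: 1
  item 12: 3
  item 19: 2
Sum = 6 + 5 + 7 + 1 + 3 + 2 = 24

24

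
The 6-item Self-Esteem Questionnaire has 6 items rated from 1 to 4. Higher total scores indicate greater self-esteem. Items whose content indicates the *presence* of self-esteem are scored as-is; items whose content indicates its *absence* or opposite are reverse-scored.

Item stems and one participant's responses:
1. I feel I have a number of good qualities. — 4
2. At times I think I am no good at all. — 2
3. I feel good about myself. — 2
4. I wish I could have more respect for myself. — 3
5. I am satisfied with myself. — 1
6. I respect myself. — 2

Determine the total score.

14

Items 2, 4 describe the absence/opposite of self-esteem → reverse-score.
on a 1–4 scale, reversed = 5 − raw.
  item 1: 4
  item 2: 5 − 2 = 3
  item 3: 2
  item 4: 5 − 3 = 2
  item 5: 1
  item 6: 2
Total = 4 + 3 + 2 + 2 + 1 + 2 = 14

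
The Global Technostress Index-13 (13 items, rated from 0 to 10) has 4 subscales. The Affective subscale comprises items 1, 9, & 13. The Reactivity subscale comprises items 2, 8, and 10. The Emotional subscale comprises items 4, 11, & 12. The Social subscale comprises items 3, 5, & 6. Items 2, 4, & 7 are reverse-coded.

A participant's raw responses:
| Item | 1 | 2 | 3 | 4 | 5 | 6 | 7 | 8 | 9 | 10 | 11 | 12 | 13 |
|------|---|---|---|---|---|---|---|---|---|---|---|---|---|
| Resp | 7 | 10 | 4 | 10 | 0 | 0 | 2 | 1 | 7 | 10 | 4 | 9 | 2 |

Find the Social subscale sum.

Social items: 3, 5, 6.
  item 3: 4
  item 5: 0
  item 6: 0
Sum = 4 + 0 + 0 = 4

4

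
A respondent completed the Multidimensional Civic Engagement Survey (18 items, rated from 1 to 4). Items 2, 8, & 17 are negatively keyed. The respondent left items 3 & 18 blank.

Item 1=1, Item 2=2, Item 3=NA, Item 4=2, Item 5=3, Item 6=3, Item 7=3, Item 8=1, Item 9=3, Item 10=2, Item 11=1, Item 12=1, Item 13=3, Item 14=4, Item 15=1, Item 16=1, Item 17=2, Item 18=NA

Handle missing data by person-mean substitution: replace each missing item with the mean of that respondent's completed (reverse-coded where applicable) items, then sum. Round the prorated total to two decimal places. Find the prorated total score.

Reverse-coded (reverse-coded value = 5 − response):
  item 2: 5 − 2 = 3
  item 8: 5 − 1 = 4
  item 17: 5 − 2 = 3
Completed scored items (16 of 18): 1, 3, 2, 3, 3, 3, 4, 3, 2, 1, 1, 3, 4, 1, 1, 3; sum = 38.
Person mean = 38 / 16 ≈ 2.3750
Prorated total = (38 / 16) × 18 = 42.75 (to 2 dp)

42.75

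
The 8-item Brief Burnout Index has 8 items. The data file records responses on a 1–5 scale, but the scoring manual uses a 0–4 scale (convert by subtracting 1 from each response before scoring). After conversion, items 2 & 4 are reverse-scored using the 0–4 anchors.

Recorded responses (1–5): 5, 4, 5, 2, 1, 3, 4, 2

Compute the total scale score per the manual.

18

Convert to 0–4: 4, 3, 4, 1, 0, 2, 3, 1
Reverse-coded (reversed = (0+4) − raw = 4 − raw):
  item 2: 4 − 3 = 1
  item 4: 4 − 1 = 3
Scored: 4, 1, 4, 3, 0, 2, 3, 1
Total = 18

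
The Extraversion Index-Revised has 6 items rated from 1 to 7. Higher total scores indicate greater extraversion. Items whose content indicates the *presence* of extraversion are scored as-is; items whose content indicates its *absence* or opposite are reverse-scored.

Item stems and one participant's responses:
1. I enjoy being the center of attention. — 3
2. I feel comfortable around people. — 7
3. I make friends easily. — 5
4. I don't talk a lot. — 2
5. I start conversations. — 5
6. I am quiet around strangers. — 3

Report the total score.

31

Items 4, 6 describe the absence/opposite of extraversion → reverse-score.
reverse-coded value = 8 − response.
  item 1: 3
  item 2: 7
  item 3: 5
  item 4: 8 − 2 = 6
  item 5: 5
  item 6: 8 − 3 = 5
Total = 3 + 7 + 5 + 6 + 5 + 5 = 31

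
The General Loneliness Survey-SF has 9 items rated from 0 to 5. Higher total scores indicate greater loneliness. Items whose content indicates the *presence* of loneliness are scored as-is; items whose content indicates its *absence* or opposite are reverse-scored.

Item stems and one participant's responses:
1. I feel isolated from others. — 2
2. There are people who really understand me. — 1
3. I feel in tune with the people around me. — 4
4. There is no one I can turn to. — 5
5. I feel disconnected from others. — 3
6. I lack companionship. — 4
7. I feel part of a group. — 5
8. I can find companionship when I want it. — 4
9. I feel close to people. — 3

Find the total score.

Items 2, 3, 7, 8, 9 describe the absence/opposite of loneliness → reverse-score.
reverse-coded value = 5 − response.
  item 1: 2
  item 2: 5 − 1 = 4
  item 3: 5 − 4 = 1
  item 4: 5
  item 5: 3
  item 6: 4
  item 7: 5 − 5 = 0
  item 8: 5 − 4 = 1
  item 9: 5 − 3 = 2
Total = 2 + 4 + 1 + 5 + 3 + 4 + 0 + 1 + 2 = 22

22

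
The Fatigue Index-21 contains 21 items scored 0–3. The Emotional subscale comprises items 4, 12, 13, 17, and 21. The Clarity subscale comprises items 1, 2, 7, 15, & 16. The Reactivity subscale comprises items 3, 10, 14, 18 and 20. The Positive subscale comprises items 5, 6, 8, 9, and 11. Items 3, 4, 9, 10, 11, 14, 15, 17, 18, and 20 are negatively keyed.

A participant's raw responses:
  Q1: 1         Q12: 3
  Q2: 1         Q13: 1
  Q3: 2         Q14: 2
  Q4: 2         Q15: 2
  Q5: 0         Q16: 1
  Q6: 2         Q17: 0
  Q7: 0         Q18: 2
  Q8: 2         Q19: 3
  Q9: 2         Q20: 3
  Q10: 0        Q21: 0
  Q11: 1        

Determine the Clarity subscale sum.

4

Clarity items: 1, 2, 7, 15, 16.
Of these, item 15 is negatively keyed; reversed = (0+3) − raw = 3 − raw.
  item 1: 1
  item 2: 1
  item 7: 0
  item 15: 3 − 2 = 1
  item 16: 1
Sum = 1 + 1 + 0 + 1 + 1 = 4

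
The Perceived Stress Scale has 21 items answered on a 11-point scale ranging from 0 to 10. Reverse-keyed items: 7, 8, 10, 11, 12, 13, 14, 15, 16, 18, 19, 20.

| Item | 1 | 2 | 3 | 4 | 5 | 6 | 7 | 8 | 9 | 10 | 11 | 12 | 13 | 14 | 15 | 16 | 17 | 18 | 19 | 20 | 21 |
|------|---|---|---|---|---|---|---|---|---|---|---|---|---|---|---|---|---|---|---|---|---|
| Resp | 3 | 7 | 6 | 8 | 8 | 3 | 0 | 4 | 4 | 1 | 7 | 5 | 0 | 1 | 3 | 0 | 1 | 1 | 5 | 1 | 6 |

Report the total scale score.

138

Reversing items 7, 8, 10, 11, 12, 13, 14, 15, 16, 18, 19, and 20 with 10 − raw:
Total = 3 + 7 + 6 + 8 + 8 + 3 + (10−0) + (10−4) + 4 + (10−1) + (10−7) + (10−5) + (10−0) + (10−1) + (10−3) + (10−0) + 1 + (10−1) + (10−5) + (10−1) + 6
      = 3 + 7 + 6 + 8 + 8 + 3 + 10 + 6 + 4 + 9 + 3 + 5 + 10 + 9 + 7 + 10 + 1 + 9 + 5 + 9 + 6 = 138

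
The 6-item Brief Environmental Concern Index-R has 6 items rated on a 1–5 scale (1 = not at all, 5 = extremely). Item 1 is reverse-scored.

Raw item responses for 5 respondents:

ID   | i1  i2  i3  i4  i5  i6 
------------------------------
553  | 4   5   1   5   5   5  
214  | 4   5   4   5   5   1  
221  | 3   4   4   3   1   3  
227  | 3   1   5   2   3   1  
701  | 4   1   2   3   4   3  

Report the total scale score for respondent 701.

Respondent 701 raw: 4, 1, 2, 3, 4, 3.
Reverse-coded (reversed = (1+5) − raw = 6 − raw):
  item 1: 6 − 4 = 2
  item 2: 1
  item 3: 2
  item 4: 3
  item 5: 4
  item 6: 3
Sum = 2 + 1 + 2 + 3 + 4 + 3 = 15

15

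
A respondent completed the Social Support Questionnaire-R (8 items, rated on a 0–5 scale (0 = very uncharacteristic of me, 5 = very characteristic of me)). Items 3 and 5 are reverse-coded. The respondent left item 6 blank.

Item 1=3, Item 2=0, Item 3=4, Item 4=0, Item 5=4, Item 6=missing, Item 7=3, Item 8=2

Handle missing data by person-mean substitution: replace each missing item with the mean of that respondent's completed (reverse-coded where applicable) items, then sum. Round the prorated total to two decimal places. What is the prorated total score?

Reverse-coded (on a 0–5 scale, reversed = 5 − raw):
  item 3: 5 − 4 = 1
  item 5: 5 − 4 = 1
Completed scored items (7 of 8): 3, 0, 1, 0, 1, 3, 2; sum = 10.
Person mean = 10 / 7 ≈ 1.4286
Prorated total = (10 / 7) × 8 = 11.43 (to 2 dp)

11.43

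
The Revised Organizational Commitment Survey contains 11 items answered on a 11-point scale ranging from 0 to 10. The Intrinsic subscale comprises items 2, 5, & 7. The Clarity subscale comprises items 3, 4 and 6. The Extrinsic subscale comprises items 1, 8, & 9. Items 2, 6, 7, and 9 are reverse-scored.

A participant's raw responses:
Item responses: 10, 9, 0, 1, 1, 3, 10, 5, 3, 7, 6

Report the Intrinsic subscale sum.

2

Intrinsic items: 2, 5, 7.
Of these, items 2 & 7 are reverse-scored; reversed = (0+10) − raw = 10 − raw.
  item 2: 10 − 9 = 1
  item 5: 1
  item 7: 10 − 10 = 0
Sum = 1 + 1 + 0 = 2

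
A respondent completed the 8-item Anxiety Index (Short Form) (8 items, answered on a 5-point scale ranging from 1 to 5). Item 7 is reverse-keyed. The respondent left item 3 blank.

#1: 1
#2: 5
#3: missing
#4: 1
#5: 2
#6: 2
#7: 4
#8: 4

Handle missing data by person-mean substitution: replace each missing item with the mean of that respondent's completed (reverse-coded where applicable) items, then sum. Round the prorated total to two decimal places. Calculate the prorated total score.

Reverse-coded (reverse-coded value = 6 − response):
  item 7: 6 − 4 = 2
Completed scored items (7 of 8): 1, 5, 1, 2, 2, 2, 4; sum = 17.
Person mean = 17 / 7 ≈ 2.4286
Prorated total = (17 / 7) × 8 = 19.43 (to 2 dp)

19.43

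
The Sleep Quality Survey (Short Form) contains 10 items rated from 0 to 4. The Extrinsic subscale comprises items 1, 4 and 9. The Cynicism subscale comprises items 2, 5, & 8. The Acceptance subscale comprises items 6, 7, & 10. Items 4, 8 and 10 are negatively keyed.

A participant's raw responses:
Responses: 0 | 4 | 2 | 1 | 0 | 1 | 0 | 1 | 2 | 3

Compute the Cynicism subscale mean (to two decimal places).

Cynicism items: 2, 5, 8.
Of these, item 8 is negatively keyed; reversed = (0+4) − raw = 4 − raw.
  item 2: 4
  item 5: 0
  item 8: 4 − 1 = 3
Sum = 4 + 0 + 3 = 7
Mean = 7 / 3 = 2.33

2.33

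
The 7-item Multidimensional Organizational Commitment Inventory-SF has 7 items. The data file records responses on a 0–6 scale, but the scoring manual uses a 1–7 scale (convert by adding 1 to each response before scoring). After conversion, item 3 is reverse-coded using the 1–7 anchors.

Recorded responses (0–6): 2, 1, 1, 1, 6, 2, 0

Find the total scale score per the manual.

Convert to 1–7: 3, 2, 2, 2, 7, 3, 1
Reverse-coded (reversed = (1+7) − raw = 8 − raw):
  item 3: 8 − 2 = 6
Scored: 3, 2, 6, 2, 7, 3, 1
Total = 24

24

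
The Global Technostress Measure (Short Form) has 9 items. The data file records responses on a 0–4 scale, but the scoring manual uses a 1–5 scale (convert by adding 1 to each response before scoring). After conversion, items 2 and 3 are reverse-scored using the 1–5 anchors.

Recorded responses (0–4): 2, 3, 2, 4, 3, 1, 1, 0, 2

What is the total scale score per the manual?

25

Convert to 1–5: 3, 4, 3, 5, 4, 2, 2, 1, 3
Reverse-coded (reversed = (1+5) − raw = 6 − raw):
  item 2: 6 − 4 = 2
  item 3: 6 − 3 = 3
Scored: 3, 2, 3, 5, 4, 2, 2, 1, 3
Total = 25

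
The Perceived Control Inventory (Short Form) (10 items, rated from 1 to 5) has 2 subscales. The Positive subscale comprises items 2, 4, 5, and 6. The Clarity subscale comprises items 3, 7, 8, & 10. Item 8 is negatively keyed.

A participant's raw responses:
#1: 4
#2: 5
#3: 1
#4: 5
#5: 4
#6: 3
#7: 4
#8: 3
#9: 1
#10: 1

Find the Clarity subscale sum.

9

Clarity items: 3, 7, 8, 10.
Of these, item 8 is negatively keyed; reversed = (1+5) − raw = 6 − raw.
  item 3: 1
  item 7: 4
  item 8: 6 − 3 = 3
  item 10: 1
Sum = 1 + 4 + 3 + 1 = 9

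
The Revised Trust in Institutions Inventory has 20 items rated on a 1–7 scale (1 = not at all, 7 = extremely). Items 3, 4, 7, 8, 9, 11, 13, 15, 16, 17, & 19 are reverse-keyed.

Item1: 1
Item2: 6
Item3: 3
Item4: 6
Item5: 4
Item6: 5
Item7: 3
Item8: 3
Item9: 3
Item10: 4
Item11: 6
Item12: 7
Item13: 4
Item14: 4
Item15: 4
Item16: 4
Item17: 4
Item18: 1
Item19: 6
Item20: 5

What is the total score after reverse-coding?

Raw sum = 83. Reverse-keyed items: 3, 4, 7, 8, 9, 11, 13, 15, 16, 17, 19; their raw sum = 46.
Each reversal replaces raw with 8 − raw, changing the total by 8 − 2·raw per item.
Total = 83 + 11·8 − 2·46 = 83 + 88 − 92 = 79

79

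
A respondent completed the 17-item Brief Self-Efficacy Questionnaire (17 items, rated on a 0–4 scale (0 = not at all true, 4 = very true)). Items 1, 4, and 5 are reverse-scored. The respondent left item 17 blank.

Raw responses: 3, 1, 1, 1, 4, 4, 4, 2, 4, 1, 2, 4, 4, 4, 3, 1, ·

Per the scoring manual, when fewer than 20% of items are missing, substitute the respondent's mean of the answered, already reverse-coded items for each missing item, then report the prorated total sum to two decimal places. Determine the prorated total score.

41.44

Reverse-coded (reversed = (0+4) − raw = 4 − raw):
  item 1: 4 − 3 = 1
  item 4: 4 − 1 = 3
  item 5: 4 − 4 = 0
Completed scored items (16 of 17): 1, 1, 1, 3, 0, 4, 4, 2, 4, 1, 2, 4, 4, 4, 3, 1; sum = 39.
Person mean = 39 / 16 ≈ 2.4375
Prorated total = (39 / 16) × 17 = 41.44 (to 2 dp)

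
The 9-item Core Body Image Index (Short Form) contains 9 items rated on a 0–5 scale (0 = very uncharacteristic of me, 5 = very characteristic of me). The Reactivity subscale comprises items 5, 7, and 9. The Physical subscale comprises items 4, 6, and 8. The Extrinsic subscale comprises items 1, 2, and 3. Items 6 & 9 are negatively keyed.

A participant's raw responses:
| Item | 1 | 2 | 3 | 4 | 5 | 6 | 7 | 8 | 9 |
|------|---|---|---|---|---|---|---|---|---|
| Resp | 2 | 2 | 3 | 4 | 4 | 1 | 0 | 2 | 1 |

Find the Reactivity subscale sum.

8

Reactivity items: 5, 7, 9.
Of these, item 9 is negatively keyed; on a 0–5 scale, reversed = 5 − raw.
  item 5: 4
  item 7: 0
  item 9: 5 − 1 = 4
Sum = 4 + 0 + 4 = 8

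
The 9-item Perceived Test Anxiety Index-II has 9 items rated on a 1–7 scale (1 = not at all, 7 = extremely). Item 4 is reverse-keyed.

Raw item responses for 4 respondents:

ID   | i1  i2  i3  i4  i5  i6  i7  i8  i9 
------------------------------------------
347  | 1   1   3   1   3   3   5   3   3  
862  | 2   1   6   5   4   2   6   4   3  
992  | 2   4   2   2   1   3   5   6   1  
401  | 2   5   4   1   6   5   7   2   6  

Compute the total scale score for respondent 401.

44

Respondent 401 raw: 2, 5, 4, 1, 6, 5, 7, 2, 6.
Reverse-coded (on a 1–7 scale, reversed = 8 − raw):
  item 1: 2
  item 2: 5
  item 3: 4
  item 4: 8 − 1 = 7
  item 5: 6
  item 6: 5
  item 7: 7
  item 8: 2
  item 9: 6
Sum = 2 + 5 + 4 + 7 + 6 + 5 + 7 + 2 + 6 = 44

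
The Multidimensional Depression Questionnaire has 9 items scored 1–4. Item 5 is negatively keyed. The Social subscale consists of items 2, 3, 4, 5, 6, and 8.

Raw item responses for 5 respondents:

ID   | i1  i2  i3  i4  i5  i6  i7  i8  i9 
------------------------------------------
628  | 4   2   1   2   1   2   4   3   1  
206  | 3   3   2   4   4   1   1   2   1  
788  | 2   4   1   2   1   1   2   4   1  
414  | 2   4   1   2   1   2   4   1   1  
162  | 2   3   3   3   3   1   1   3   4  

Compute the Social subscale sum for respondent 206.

13

Respondent 206 raw: 3, 3, 2, 4, 4, 1, 1, 2, 1.
Social items: 2, 3, 4, 5, 6, 8.
Reverse-coded (reversed = (1+4) − raw = 5 − raw):
  item 2: 3
  item 3: 2
  item 4: 4
  item 5: 5 − 4 = 1
  item 6: 1
  item 8: 2
Sum = 3 + 2 + 4 + 1 + 1 + 2 = 13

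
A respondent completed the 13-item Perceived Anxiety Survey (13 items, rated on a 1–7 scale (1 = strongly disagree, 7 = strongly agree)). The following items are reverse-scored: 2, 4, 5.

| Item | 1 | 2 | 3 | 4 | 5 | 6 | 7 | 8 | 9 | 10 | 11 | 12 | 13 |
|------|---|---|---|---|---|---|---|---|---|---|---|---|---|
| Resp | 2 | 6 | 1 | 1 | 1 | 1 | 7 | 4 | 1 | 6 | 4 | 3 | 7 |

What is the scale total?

52

Reverse-scored items use 8 − raw:
  item 2: 8 − 6 = 2
  item 4: 8 − 1 = 7
  item 5: 8 − 1 = 7
Scored responses: 2, 2, 1, 7, 7, 1, 7, 4, 1, 6, 4, 3, 7
Total = 2 + 2 + 1 + 7 + 7 + 1 + 7 + 4 + 1 + 6 + 4 + 3 + 7 = 52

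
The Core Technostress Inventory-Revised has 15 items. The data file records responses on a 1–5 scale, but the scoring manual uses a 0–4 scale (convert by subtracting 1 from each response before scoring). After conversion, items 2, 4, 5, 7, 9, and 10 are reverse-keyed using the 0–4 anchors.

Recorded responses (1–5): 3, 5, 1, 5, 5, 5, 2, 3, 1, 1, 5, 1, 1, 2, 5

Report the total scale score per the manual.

28

Convert to 0–4: 2, 4, 0, 4, 4, 4, 1, 2, 0, 0, 4, 0, 0, 1, 4
Reverse-coded (reverse-coded value = 4 − response):
  item 2: 4 − 4 = 0
  item 4: 4 − 4 = 0
  item 5: 4 − 4 = 0
  item 7: 4 − 1 = 3
  item 9: 4 − 0 = 4
  item 10: 4 − 0 = 4
Scored: 2, 0, 0, 0, 0, 4, 3, 2, 4, 4, 4, 0, 0, 1, 4
Total = 28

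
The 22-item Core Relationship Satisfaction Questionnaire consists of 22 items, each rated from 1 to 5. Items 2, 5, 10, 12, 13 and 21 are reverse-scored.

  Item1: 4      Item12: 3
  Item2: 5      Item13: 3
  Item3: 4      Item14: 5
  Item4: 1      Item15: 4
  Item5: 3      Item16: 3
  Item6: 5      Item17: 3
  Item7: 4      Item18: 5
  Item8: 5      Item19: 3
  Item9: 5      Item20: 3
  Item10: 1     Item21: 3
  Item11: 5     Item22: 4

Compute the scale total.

81

Reverse-coded items (on a 1–5 scale, reversed = 6 − raw):
  item 2: 6 − 5 = 1
  item 5: 6 − 3 = 3
  item 10: 6 − 1 = 5
  item 12: 6 − 3 = 3
  item 13: 6 − 3 = 3
  item 21: 6 − 3 = 3
Scored items: 4, 1, 4, 1, 3, 5, 4, 5, 5, 5, 5, 3, 3, 5, 4, 3, 3, 5, 3, 3, 3, 4
Total = 4 + 1 + 4 + 1 + 3 + 5 + 4 + 5 + 5 + 5 + 5 + 3 + 3 + 5 + 4 + 3 + 3 + 5 + 3 + 3 + 3 + 4 = 81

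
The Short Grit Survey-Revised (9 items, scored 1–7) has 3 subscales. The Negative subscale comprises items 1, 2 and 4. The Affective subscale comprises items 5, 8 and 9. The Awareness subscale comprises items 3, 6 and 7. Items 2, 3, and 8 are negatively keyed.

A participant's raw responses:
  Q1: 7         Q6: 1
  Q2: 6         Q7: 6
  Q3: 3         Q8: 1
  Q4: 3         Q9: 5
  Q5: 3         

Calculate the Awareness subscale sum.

Awareness items: 3, 6, 7.
Of these, item 3 is negatively keyed; on a 1–7 scale, reversed = 8 − raw.
  item 3: 8 − 3 = 5
  item 6: 1
  item 7: 6
Sum = 5 + 1 + 6 = 12

12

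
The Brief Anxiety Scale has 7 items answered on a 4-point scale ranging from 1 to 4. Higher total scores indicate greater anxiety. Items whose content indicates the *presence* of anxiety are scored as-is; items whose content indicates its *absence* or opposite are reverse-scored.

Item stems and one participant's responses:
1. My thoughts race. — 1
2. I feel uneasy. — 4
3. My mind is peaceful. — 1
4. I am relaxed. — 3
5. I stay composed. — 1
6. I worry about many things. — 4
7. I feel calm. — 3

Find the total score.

21

Items 3, 4, 5, 7 describe the absence/opposite of anxiety → reverse-score.
reversed = (1+4) − raw = 5 − raw.
  item 1: 1
  item 2: 4
  item 3: 5 − 1 = 4
  item 4: 5 − 3 = 2
  item 5: 5 − 1 = 4
  item 6: 4
  item 7: 5 − 3 = 2
Total = 1 + 4 + 4 + 2 + 4 + 4 + 2 = 21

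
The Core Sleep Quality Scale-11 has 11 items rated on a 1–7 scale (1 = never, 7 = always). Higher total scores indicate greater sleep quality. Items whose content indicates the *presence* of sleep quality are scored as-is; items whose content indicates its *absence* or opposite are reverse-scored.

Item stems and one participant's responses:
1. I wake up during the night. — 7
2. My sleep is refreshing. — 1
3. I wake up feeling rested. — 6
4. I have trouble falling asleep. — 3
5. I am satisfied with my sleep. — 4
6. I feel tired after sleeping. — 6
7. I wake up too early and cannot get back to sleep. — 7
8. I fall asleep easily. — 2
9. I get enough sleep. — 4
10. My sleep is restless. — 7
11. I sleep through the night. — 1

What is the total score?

Items 1, 4, 6, 7, 10 describe the absence/opposite of sleep quality → reverse-score.
reverse-coded value = 8 − response.
  item 1: 8 − 7 = 1
  item 2: 1
  item 3: 6
  item 4: 8 − 3 = 5
  item 5: 4
  item 6: 8 − 6 = 2
  item 7: 8 − 7 = 1
  item 8: 2
  item 9: 4
  item 10: 8 − 7 = 1
  item 11: 1
Total = 1 + 1 + 6 + 5 + 4 + 2 + 1 + 2 + 4 + 1 + 1 = 28

28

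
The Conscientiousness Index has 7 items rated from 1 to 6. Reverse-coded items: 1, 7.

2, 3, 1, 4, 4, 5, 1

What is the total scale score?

28

Reversing items 1 and 7 with 7 − raw:
Total = (7−2) + 3 + 1 + 4 + 4 + 5 + (7−1)
      = 5 + 3 + 1 + 4 + 4 + 5 + 6 = 28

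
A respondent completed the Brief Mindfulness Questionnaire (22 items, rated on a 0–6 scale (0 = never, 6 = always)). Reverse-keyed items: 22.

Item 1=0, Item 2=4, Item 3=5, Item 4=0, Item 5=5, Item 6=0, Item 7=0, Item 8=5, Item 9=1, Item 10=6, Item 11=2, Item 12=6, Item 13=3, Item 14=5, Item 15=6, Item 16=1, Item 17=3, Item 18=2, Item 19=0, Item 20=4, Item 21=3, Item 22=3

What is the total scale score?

64

Apply reverse scoring (on a 0–6 scale, reversed = 6 − raw):
  item 22: 6 − 3 = 3
Scored items: 0, 4, 5, 0, 5, 0, 0, 5, 1, 6, 2, 6, 3, 5, 6, 1, 3, 2, 0, 4, 3, 3
Total = 0 + 4 + 5 + 0 + 5 + 0 + 0 + 5 + 1 + 6 + 2 + 6 + 3 + 5 + 6 + 1 + 3 + 2 + 0 + 4 + 3 + 3 = 64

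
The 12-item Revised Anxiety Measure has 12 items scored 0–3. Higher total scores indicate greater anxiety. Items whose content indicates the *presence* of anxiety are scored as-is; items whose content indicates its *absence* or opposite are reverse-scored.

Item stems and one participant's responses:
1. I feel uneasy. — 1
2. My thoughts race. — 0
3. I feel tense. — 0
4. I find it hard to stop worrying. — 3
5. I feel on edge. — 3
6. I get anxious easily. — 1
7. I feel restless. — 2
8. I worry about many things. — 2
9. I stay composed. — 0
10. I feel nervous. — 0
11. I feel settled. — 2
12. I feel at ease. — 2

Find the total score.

Items 9, 11, 12 describe the absence/opposite of anxiety → reverse-score.
on a 0–3 scale, reversed = 3 − raw.
  item 1: 1
  item 2: 0
  item 3: 0
  item 4: 3
  item 5: 3
  item 6: 1
  item 7: 2
  item 8: 2
  item 9: 3 − 0 = 3
  item 10: 0
  item 11: 3 − 2 = 1
  item 12: 3 − 2 = 1
Total = 1 + 0 + 0 + 3 + 3 + 1 + 2 + 2 + 3 + 0 + 1 + 1 = 17

17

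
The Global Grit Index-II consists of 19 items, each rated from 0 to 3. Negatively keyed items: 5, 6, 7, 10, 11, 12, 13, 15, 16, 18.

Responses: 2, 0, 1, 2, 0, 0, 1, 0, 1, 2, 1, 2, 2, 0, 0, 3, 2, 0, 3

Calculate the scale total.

30

Reversing items 5, 6, 7, 10, 11, 12, 13, 15, 16, & 18 with 3 − raw:
Total = 2 + 0 + 1 + 2 + (3−0) + (3−0) + (3−1) + 0 + 1 + (3−2) + (3−1) + (3−2) + (3−2) + 0 + (3−0) + (3−3) + 2 + (3−0) + 3
      = 2 + 0 + 1 + 2 + 3 + 3 + 2 + 0 + 1 + 1 + 2 + 1 + 1 + 0 + 3 + 0 + 2 + 3 + 3 = 30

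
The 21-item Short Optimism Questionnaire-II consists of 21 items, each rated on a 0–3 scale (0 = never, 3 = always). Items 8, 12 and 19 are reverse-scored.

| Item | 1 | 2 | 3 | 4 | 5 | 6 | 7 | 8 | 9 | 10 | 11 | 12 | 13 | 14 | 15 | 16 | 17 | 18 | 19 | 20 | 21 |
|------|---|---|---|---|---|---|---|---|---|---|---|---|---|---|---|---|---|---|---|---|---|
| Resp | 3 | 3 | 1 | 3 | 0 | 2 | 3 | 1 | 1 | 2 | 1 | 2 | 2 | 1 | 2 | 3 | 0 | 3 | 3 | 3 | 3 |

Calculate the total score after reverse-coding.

39

Reverse-coded items (reversed = (0+3) − raw = 3 − raw):
  item 8: 3 − 1 = 2
  item 12: 3 − 2 = 1
  item 19: 3 − 3 = 0
After reverse-coding: 3, 3, 1, 3, 0, 2, 3, 2, 1, 2, 1, 1, 2, 1, 2, 3, 0, 3, 0, 3, 3
Total = 3 + 3 + 1 + 3 + 0 + 2 + 3 + 2 + 1 + 2 + 1 + 1 + 2 + 1 + 2 + 3 + 0 + 3 + 0 + 3 + 3 = 39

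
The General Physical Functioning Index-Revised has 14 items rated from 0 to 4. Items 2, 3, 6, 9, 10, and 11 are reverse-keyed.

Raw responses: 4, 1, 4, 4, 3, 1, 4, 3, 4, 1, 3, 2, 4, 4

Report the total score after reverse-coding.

38

Apply reverse scoring (reverse-coded value = 4 − response):
  item 2: 4 − 1 = 3
  item 3: 4 − 4 = 0
  item 6: 4 − 1 = 3
  item 9: 4 − 4 = 0
  item 10: 4 − 1 = 3
  item 11: 4 − 3 = 1
After reverse-coding: 4, 3, 0, 4, 3, 3, 4, 3, 0, 3, 1, 2, 4, 4
Total = 4 + 3 + 0 + 4 + 3 + 3 + 4 + 3 + 0 + 3 + 1 + 2 + 4 + 4 = 38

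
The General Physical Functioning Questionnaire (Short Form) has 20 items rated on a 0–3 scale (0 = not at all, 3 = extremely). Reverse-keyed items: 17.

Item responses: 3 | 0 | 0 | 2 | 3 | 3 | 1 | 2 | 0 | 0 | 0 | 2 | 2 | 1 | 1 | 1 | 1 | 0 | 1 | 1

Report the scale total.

25

Reversing item 17 with 3 − raw:
Total = 3 + 0 + 0 + 2 + 3 + 3 + 1 + 2 + 0 + 0 + 0 + 2 + 2 + 1 + 1 + 1 + (3−1) + 0 + 1 + 1
      = 3 + 0 + 0 + 2 + 3 + 3 + 1 + 2 + 0 + 0 + 0 + 2 + 2 + 1 + 1 + 1 + 2 + 0 + 1 + 1 = 25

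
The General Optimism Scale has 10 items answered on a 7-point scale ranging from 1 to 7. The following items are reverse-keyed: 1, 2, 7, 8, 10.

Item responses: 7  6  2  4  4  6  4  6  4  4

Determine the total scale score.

33

Reverse-coded items (reversed = (1+7) − raw = 8 − raw):
  item 1: 8 − 7 = 1
  item 2: 8 − 6 = 2
  item 7: 8 − 4 = 4
  item 8: 8 − 6 = 2
  item 10: 8 − 4 = 4
After reverse-coding: 1, 2, 2, 4, 4, 6, 4, 2, 4, 4
Total = 1 + 2 + 2 + 4 + 4 + 6 + 4 + 2 + 4 + 4 = 33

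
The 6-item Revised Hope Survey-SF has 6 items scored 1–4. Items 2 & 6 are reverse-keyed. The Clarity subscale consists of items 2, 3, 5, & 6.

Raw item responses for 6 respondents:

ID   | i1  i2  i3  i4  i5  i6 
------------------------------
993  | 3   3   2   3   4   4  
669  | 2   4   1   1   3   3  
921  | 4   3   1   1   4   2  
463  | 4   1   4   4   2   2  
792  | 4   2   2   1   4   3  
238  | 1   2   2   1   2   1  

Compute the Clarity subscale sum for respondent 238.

Respondent 238 raw: 1, 2, 2, 1, 2, 1.
Clarity items: 2, 3, 5, 6.
Reverse-coded (on a 1–4 scale, reversed = 5 − raw):
  item 2: 5 − 2 = 3
  item 3: 2
  item 5: 2
  item 6: 5 − 1 = 4
Sum = 3 + 2 + 2 + 4 = 11

11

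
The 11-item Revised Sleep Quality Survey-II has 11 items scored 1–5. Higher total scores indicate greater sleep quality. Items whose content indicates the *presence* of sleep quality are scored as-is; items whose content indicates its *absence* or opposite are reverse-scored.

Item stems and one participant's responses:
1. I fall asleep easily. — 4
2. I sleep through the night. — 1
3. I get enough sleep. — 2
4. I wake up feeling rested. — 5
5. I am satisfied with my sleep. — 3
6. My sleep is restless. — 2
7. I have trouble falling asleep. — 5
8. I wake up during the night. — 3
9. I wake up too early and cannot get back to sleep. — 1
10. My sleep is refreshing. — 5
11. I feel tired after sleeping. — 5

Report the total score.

34

Items 6, 7, 8, 9, 11 describe the absence/opposite of sleep quality → reverse-score.
on a 1–5 scale, reversed = 6 − raw.
  item 1: 4
  item 2: 1
  item 3: 2
  item 4: 5
  item 5: 3
  item 6: 6 − 2 = 4
  item 7: 6 − 5 = 1
  item 8: 6 − 3 = 3
  item 9: 6 − 1 = 5
  item 10: 5
  item 11: 6 − 5 = 1
Total = 4 + 1 + 2 + 5 + 3 + 4 + 1 + 3 + 5 + 5 + 1 = 34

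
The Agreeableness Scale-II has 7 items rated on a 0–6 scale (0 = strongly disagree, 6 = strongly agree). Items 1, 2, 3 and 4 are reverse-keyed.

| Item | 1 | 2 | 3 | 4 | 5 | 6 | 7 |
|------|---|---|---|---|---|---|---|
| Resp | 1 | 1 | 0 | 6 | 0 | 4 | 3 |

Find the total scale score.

Raw sum = 15. Reverse-keyed items: 1, 2, 3, 4; their raw sum = 8.
Each reversal replaces raw with 6 − raw, changing the total by 6 − 2·raw per item.
Total = 15 + 4·6 − 2·8 = 15 + 24 − 16 = 23

23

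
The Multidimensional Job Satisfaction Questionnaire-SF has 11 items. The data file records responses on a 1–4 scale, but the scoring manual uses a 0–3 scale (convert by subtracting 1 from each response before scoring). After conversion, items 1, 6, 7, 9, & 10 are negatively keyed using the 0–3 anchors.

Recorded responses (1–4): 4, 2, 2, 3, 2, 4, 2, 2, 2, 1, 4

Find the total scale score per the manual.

16

Convert to 0–3: 3, 1, 1, 2, 1, 3, 1, 1, 1, 0, 3
Reverse-coded (reverse-coded value = 3 − response):
  item 1: 3 − 3 = 0
  item 6: 3 − 3 = 0
  item 7: 3 − 1 = 2
  item 9: 3 − 1 = 2
  item 10: 3 − 0 = 3
Scored: 0, 1, 1, 2, 1, 0, 2, 1, 2, 3, 3
Total = 16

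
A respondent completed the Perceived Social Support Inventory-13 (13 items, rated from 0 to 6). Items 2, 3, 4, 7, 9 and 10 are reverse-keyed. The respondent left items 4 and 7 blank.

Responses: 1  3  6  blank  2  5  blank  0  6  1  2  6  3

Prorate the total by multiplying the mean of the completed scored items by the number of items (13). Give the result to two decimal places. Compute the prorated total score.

Reverse-coded (reverse-coded value = 6 − response):
  item 2: 6 − 3 = 3
  item 3: 6 − 6 = 0
  item 9: 6 − 6 = 0
  item 10: 6 − 1 = 5
Completed scored items (11 of 13): 1, 3, 0, 2, 5, 0, 0, 5, 2, 6, 3; sum = 27.
Person mean = 27 / 11 ≈ 2.4545
Prorated total = (27 / 11) × 13 = 31.91 (to 2 dp)

31.91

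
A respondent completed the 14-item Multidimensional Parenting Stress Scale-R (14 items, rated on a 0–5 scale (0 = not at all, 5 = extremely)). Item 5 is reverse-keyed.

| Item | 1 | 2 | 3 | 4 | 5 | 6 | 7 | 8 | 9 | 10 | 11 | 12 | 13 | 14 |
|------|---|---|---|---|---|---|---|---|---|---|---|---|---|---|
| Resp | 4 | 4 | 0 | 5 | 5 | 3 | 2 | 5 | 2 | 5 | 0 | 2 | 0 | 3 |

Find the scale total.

Apply reverse scoring (reversed = (0+5) − raw = 5 − raw):
  item 5: 5 − 5 = 0
Scored items: 4, 4, 0, 5, 0, 3, 2, 5, 2, 5, 0, 2, 0, 3
Total = 4 + 4 + 0 + 5 + 0 + 3 + 2 + 5 + 2 + 5 + 0 + 2 + 0 + 3 = 35

35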